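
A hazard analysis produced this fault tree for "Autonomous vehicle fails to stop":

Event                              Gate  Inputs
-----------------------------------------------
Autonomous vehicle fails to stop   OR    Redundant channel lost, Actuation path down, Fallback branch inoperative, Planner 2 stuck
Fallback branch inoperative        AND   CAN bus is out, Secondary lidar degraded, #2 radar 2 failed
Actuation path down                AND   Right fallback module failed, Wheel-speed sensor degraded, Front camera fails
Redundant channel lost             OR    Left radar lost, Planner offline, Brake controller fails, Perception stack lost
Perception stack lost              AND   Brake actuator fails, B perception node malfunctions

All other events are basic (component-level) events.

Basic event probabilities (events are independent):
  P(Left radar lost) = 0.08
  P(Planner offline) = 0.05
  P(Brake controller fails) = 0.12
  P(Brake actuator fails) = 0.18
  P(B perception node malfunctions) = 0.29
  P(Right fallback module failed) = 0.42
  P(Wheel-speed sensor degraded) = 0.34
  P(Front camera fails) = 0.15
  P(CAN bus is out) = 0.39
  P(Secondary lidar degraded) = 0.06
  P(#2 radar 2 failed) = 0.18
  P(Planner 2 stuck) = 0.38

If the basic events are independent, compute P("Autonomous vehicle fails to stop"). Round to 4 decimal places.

0.5596

P(Perception stack lost) [AND] = 0.18 × 0.29 = 0.052200
P(Redundant channel lost) [OR] = 1 − (1−0.08) × (1−0.05) × (1−0.12) × (1−0.052200) = 0.271028
P(Actuation path down) [AND] = 0.42 × 0.34 × 0.15 = 0.021420
P(Fallback branch inoperative) [AND] = 0.39 × 0.06 × 0.18 = 0.004212
P(Autonomous vehicle fails to stop) [OR] = 1 − (1−0.271028) × (1−0.021420) × (1−0.004212) × (1−0.38) = 0.559581
Rounded to 4 decimal places: P(Autonomous vehicle fails to stop) ≈ 0.5596.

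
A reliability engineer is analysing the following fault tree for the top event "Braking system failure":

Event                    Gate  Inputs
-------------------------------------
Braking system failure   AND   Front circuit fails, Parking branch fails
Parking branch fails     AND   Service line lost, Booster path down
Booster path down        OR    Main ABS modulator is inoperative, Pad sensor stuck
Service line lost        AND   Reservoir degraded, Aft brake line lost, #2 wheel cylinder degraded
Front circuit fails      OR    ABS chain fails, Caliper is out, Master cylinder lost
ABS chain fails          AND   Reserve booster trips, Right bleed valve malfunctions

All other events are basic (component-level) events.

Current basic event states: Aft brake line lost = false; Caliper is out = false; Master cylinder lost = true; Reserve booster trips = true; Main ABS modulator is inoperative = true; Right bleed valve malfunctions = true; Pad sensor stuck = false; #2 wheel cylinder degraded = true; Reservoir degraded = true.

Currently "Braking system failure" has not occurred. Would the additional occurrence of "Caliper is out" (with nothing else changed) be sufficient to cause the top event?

Counterfactual: set "Caliper is out" to occurred.
ABS chain fails [AND]: Reserve booster trips=occurs, Right bleed valve malfunctions=occurs → all inputs occur → occurs.
Front circuit fails [OR]: ABS chain fails=occurs, Caliper is out=occurs, Master cylinder lost=occurs → at least one input occurs → occurs.
Service line lost [AND]: Reservoir degraded=occurs, Aft brake line lost=not, #2 wheel cylinder degraded=occurs → not all inputs occur → does not occur.
Booster path down [OR]: Main ABS modulator is inoperative=occurs, Pad sensor stuck=not → at least one input occurs → occurs.
Parking branch fails [AND]: Service line lost=not, Booster path down=occurs → not all inputs occur → does not occur.
Braking system failure [AND]: Front circuit fails=occurs, Parking branch fails=not → not all inputs occur → does not occur.

No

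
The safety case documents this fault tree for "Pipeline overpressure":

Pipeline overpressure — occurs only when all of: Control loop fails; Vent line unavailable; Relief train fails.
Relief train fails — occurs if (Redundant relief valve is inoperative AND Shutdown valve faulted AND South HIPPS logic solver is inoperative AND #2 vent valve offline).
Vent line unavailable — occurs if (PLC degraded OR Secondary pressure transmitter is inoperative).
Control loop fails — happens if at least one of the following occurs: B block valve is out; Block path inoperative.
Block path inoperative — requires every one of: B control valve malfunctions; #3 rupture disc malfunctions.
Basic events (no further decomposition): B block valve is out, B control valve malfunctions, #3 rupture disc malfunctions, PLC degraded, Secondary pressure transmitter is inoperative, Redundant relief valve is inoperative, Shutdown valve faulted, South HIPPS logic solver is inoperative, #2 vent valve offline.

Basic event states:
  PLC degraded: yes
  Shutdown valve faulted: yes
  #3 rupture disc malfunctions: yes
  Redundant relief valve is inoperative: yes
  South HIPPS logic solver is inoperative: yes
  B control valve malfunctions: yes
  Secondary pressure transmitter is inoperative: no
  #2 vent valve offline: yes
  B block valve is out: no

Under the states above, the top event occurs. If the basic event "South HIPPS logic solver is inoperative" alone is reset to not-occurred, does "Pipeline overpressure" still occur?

Counterfactual: set "South HIPPS logic solver is inoperative" to not occurred.
Block path inoperative [AND]: B control valve malfunctions=occurs, #3 rupture disc malfunctions=occurs → all inputs occur → occurs.
Control loop fails [OR]: B block valve is out=not, Block path inoperative=occurs → at least one input occurs → occurs.
Vent line unavailable [OR]: PLC degraded=occurs, Secondary pressure transmitter is inoperative=not → at least one input occurs → occurs.
Relief train fails [AND]: Redundant relief valve is inoperative=occurs, Shutdown valve faulted=occurs, South HIPPS logic solver is inoperative=not, #2 vent valve offline=occurs → not all inputs occur → does not occur.
Pipeline overpressure [AND]: Control loop fails=occurs, Vent line unavailable=occurs, Relief train fails=not → not all inputs occur → does not occur.

No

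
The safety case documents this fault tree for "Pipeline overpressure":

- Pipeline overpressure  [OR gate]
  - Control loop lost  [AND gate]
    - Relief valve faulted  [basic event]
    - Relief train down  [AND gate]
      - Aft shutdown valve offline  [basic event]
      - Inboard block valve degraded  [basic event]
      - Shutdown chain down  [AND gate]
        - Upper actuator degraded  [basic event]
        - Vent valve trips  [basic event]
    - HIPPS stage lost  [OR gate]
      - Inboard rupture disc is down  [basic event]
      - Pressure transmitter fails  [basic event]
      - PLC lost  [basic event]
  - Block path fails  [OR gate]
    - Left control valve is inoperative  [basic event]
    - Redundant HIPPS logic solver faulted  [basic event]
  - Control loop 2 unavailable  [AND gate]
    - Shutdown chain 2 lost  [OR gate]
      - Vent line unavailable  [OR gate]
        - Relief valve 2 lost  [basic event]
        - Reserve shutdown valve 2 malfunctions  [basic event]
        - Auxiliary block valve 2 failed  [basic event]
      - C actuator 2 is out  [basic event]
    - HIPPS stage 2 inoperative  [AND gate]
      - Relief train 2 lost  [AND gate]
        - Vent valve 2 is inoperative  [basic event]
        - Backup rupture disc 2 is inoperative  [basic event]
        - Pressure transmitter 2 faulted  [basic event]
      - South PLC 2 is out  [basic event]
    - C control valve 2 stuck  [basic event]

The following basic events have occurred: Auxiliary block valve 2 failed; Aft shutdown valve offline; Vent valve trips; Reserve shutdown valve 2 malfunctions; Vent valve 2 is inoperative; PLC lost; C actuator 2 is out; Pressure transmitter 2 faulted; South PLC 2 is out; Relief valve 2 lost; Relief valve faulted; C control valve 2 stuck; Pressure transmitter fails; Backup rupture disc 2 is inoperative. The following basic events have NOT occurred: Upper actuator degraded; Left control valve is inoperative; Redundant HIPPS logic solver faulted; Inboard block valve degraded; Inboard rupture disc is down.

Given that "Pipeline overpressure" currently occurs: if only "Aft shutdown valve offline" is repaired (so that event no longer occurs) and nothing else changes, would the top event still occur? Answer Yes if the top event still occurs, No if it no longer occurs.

Counterfactual: set "Aft shutdown valve offline" to not occurred.
Shutdown chain down [AND]: Upper actuator degraded=not, Vent valve trips=occurs → not all inputs occur → does not occur.
Relief train down [AND]: Aft shutdown valve offline=not, Inboard block valve degraded=not, Shutdown chain down=not → not all inputs occur → does not occur.
HIPPS stage lost [OR]: Inboard rupture disc is down=not, Pressure transmitter fails=occurs, PLC lost=occurs → at least one input occurs → occurs.
Control loop lost [AND]: Relief valve faulted=occurs, Relief train down=not, HIPPS stage lost=occurs → not all inputs occur → does not occur.
Block path fails [OR]: Left control valve is inoperative=not, Redundant HIPPS logic solver faulted=not → no input occurs → does not occur.
Vent line unavailable [OR]: Relief valve 2 lost=occurs, Reserve shutdown valve 2 malfunctions=occurs, Auxiliary block valve 2 failed=occurs → at least one input occurs → occurs.
Shutdown chain 2 lost [OR]: Vent line unavailable=occurs, C actuator 2 is out=occurs → at least one input occurs → occurs.
Relief train 2 lost [AND]: Vent valve 2 is inoperative=occurs, Backup rupture disc 2 is inoperative=occurs, Pressure transmitter 2 faulted=occurs → all inputs occur → occurs.
HIPPS stage 2 inoperative [AND]: Relief train 2 lost=occurs, South PLC 2 is out=occurs → all inputs occur → occurs.
Control loop 2 unavailable [AND]: Shutdown chain 2 lost=occurs, HIPPS stage 2 inoperative=occurs, C control valve 2 stuck=occurs → all inputs occur → occurs.
Pipeline overpressure [OR]: Control loop lost=not, Block path fails=not, Control loop 2 unavailable=occurs → at least one input occurs → occurs.

Yes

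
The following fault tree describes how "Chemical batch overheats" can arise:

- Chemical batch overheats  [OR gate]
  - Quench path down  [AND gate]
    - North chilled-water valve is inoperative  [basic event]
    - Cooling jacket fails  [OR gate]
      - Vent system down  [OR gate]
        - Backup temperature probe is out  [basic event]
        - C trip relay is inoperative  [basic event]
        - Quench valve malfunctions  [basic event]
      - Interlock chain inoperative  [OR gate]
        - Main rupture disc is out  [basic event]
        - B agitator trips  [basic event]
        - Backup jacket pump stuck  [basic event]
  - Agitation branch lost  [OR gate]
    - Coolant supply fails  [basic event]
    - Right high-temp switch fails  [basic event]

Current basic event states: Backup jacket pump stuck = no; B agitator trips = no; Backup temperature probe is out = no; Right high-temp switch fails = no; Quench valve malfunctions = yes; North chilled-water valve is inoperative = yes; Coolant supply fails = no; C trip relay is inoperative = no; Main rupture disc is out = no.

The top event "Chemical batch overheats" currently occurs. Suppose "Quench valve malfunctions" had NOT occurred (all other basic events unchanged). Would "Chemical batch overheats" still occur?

No

Counterfactual: set "Quench valve malfunctions" to not occurred.
Vent system down [OR]: Backup temperature probe is out=not, C trip relay is inoperative=not, Quench valve malfunctions=not → no input occurs → does not occur.
Interlock chain inoperative [OR]: Main rupture disc is out=not, B agitator trips=not, Backup jacket pump stuck=not → no input occurs → does not occur.
Cooling jacket fails [OR]: Vent system down=not, Interlock chain inoperative=not → no input occurs → does not occur.
Quench path down [AND]: North chilled-water valve is inoperative=occurs, Cooling jacket fails=not → not all inputs occur → does not occur.
Agitation branch lost [OR]: Coolant supply fails=not, Right high-temp switch fails=not → no input occurs → does not occur.
Chemical batch overheats [OR]: Quench path down=not, Agitation branch lost=not → no input occurs → does not occur.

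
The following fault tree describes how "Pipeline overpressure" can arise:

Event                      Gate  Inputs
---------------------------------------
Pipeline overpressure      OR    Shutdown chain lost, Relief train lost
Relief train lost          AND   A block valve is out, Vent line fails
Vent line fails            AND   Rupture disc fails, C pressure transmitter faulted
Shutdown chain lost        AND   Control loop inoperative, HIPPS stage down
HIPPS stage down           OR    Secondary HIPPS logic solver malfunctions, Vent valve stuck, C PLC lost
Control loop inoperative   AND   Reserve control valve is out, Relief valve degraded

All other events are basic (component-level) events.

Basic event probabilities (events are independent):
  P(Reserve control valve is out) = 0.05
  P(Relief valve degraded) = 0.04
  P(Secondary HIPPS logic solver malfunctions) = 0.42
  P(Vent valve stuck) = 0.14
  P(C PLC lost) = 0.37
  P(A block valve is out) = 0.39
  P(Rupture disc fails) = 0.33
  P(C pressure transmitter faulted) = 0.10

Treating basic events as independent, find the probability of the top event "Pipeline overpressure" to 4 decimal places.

0.0142

P(Control loop inoperative) [AND] = 0.05 × 0.04 = 0.002000
P(HIPPS stage down) [OR] = 1 − (1−0.42) × (1−0.14) × (1−0.37) = 0.685756
P(Shutdown chain lost) [AND] = 0.002000 × 0.685756 = 0.001372
P(Vent line fails) [AND] = 0.33 × 0.10 = 0.033000
P(Relief train lost) [AND] = 0.39 × 0.033000 = 0.012870
P(Pipeline overpressure) [OR] = 1 − (1−0.001372) × (1−0.012870) = 0.014224
Rounded to 4 decimal places: P(Pipeline overpressure) ≈ 0.0142.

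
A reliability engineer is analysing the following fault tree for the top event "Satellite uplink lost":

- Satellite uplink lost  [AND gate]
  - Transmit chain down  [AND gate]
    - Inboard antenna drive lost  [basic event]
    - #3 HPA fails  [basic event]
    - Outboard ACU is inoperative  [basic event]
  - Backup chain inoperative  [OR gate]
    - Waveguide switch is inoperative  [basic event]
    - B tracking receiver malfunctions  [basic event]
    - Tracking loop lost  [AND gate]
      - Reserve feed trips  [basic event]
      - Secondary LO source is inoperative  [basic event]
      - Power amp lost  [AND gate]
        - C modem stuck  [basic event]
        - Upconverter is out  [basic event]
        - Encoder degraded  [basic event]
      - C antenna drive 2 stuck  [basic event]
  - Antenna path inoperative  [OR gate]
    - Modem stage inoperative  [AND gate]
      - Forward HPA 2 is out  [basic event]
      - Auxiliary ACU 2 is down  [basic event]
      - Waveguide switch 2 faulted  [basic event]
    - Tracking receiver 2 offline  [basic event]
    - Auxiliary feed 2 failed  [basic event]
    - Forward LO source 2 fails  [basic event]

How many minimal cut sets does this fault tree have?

12

Transmit chain down [AND]: one cut set from each child combined → 1 × 1 × 1 = 1 cut set(s).
Power amp lost [AND]: one cut set from each child combined → 1 × 1 × 1 = 1 cut set(s).
Tracking loop lost [AND]: one cut set from each child combined → 1 × 1 × 1 × 1 = 1 cut set(s).
Backup chain inoperative [OR]: union of children's cut sets → 3 cut set(s).
Modem stage inoperative [AND]: one cut set from each child combined → 1 × 1 × 1 = 1 cut set(s).
Antenna path inoperative [OR]: union of children's cut sets → 4 cut set(s).
Satellite uplink lost [AND]: one cut set from each child combined → 1 × 3 × 4 = 12 cut set(s).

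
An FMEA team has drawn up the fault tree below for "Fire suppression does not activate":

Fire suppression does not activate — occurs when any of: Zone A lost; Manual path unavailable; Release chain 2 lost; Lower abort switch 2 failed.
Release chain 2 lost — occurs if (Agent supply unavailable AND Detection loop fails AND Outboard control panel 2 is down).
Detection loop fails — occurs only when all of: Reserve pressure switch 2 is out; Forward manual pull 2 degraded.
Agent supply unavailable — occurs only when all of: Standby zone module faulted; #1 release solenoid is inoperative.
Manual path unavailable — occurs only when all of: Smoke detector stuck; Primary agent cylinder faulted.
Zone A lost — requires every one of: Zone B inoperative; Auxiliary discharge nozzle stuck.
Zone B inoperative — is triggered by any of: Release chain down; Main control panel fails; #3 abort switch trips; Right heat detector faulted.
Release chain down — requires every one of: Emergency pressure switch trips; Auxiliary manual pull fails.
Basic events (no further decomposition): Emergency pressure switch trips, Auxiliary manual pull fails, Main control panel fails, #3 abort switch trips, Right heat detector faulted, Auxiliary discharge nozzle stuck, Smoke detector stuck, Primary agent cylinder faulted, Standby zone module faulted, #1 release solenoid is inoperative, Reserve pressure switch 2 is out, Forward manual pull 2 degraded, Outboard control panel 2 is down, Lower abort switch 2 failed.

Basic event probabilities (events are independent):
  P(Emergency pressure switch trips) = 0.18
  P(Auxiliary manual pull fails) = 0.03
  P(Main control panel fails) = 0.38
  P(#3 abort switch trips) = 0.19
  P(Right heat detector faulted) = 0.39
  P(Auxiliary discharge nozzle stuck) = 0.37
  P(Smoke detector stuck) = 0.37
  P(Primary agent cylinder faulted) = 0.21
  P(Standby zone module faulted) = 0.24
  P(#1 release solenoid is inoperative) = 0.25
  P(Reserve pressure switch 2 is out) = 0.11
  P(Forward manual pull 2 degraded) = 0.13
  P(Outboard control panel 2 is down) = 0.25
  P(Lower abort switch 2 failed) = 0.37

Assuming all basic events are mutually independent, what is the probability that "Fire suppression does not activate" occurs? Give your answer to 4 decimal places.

P(Release chain down) [AND] = 0.18 × 0.03 = 0.005400
P(Zone B inoperative) [OR] = 1 − (1−0.005400) × (1−0.38) × (1−0.19) × (1−0.39) = 0.695312
P(Zone A lost) [AND] = 0.695312 × 0.37 = 0.257265
P(Manual path unavailable) [AND] = 0.37 × 0.21 = 0.077700
P(Agent supply unavailable) [AND] = 0.24 × 0.25 = 0.060000
P(Detection loop fails) [AND] = 0.11 × 0.13 = 0.014300
P(Release chain 2 lost) [AND] = 0.060000 × 0.014300 × 0.25 = 0.000215
P(Fire suppression does not activate) [OR] = 1 − (1−0.257265) × (1−0.077700) × (1−0.000215) × (1−0.37) = 0.568527
Rounded to 4 decimal places: P(Fire suppression does not activate) ≈ 0.5685.

0.5685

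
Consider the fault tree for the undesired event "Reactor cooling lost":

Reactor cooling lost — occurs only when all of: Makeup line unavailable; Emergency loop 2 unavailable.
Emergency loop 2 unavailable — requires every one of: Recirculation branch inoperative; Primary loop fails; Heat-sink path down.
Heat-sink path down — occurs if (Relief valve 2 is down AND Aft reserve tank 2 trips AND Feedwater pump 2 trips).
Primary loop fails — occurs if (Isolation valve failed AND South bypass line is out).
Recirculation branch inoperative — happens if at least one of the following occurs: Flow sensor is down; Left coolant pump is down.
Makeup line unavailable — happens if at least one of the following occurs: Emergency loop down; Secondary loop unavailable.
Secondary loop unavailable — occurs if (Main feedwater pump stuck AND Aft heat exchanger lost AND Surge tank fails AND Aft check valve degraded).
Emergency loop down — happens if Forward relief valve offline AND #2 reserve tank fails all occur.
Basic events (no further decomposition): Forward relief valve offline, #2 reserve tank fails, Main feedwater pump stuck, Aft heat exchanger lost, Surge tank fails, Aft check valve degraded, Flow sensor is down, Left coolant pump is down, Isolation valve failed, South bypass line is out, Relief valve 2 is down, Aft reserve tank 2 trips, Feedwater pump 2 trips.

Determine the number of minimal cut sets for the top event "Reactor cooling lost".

4

Emergency loop down [AND]: one cut set from each child combined → 1 × 1 = 1 cut set(s).
Secondary loop unavailable [AND]: one cut set from each child combined → 1 × 1 × 1 × 1 = 1 cut set(s).
Makeup line unavailable [OR]: union of children's cut sets → 2 cut set(s).
Recirculation branch inoperative [OR]: union of children's cut sets → 2 cut set(s).
Primary loop fails [AND]: one cut set from each child combined → 1 × 1 = 1 cut set(s).
Heat-sink path down [AND]: one cut set from each child combined → 1 × 1 × 1 = 1 cut set(s).
Emergency loop 2 unavailable [AND]: one cut set from each child combined → 2 × 1 × 1 = 2 cut set(s).
Reactor cooling lost [AND]: one cut set from each child combined → 2 × 2 = 4 cut set(s).
Minimal cut sets: {#2 reserve tank fails, Aft reserve tank 2 trips, Feedwater pump 2 trips, Flow sensor is down, Forward relief valve offline, Isolation valve failed, Relief valve 2 is down, South bypass line is out}; {#2 reserve tank fails, Aft reserve tank 2 trips, Feedwater pump 2 trips, Forward relief valve offline, Isolation valve failed, Left coolant pump is down, Relief valve 2 is down, South bypass line is out}; {Aft check valve degraded, Aft heat exchanger lost, Aft reserve tank 2 trips, Feedwater pump 2 trips, Flow sensor is down, Isolation valve failed, Main feedwater pump stuck, Relief valve 2 is down, South bypass line is out, Surge tank fails}; {Aft check valve degraded, Aft heat exchanger lost, Aft reserve tank 2 trips, Feedwater pump 2 trips, Isolation valve failed, Left coolant pump is down, Main feedwater pump stuck, Relief valve 2 is down, South bypass line is out, Surge tank fails}.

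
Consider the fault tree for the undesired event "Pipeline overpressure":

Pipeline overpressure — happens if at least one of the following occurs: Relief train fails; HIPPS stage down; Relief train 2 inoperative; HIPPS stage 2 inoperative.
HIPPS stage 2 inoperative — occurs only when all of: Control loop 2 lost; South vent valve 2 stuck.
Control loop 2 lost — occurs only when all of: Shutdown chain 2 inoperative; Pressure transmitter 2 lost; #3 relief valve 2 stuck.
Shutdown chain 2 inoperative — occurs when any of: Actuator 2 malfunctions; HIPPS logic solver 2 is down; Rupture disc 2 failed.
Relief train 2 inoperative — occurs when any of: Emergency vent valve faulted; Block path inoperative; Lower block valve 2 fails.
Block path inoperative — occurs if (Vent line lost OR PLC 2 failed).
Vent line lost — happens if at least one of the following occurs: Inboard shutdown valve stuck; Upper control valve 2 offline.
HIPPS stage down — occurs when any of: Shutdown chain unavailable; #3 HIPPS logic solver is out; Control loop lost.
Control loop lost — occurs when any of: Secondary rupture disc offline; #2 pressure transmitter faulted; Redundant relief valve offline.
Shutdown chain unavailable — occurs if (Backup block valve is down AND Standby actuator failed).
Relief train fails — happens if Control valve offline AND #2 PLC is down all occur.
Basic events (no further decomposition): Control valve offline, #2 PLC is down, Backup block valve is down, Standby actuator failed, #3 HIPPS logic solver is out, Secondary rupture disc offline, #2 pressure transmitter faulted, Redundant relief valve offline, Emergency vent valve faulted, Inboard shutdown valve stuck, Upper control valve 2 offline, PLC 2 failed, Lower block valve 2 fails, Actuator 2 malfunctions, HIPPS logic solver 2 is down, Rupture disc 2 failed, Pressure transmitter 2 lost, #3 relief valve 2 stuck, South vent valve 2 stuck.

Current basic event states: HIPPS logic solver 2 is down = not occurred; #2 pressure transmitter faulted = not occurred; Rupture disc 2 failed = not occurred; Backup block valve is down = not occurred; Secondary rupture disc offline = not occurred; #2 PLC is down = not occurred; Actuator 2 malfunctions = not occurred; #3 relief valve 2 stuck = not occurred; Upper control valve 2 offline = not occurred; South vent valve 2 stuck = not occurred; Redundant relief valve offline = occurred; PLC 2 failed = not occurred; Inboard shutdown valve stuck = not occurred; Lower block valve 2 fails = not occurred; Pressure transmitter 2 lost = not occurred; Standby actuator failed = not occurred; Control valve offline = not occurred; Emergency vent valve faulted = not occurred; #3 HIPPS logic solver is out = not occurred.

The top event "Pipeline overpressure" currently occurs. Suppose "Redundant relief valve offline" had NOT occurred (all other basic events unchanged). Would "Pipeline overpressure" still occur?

No

Counterfactual: set "Redundant relief valve offline" to not occurred.
Relief train fails [AND]: Control valve offline=not, #2 PLC is down=not → not all inputs occur → does not occur.
Shutdown chain unavailable [AND]: Backup block valve is down=not, Standby actuator failed=not → not all inputs occur → does not occur.
Control loop lost [OR]: Secondary rupture disc offline=not, #2 pressure transmitter faulted=not, Redundant relief valve offline=not → no input occurs → does not occur.
HIPPS stage down [OR]: Shutdown chain unavailable=not, #3 HIPPS logic solver is out=not, Control loop lost=not → no input occurs → does not occur.
Vent line lost [OR]: Inboard shutdown valve stuck=not, Upper control valve 2 offline=not → no input occurs → does not occur.
Block path inoperative [OR]: Vent line lost=not, PLC 2 failed=not → no input occurs → does not occur.
Relief train 2 inoperative [OR]: Emergency vent valve faulted=not, Block path inoperative=not, Lower block valve 2 fails=not → no input occurs → does not occur.
Shutdown chain 2 inoperative [OR]: Actuator 2 malfunctions=not, HIPPS logic solver 2 is down=not, Rupture disc 2 failed=not → no input occurs → does not occur.
Control loop 2 lost [AND]: Shutdown chain 2 inoperative=not, Pressure transmitter 2 lost=not, #3 relief valve 2 stuck=not → not all inputs occur → does not occur.
HIPPS stage 2 inoperative [AND]: Control loop 2 lost=not, South vent valve 2 stuck=not → not all inputs occur → does not occur.
Pipeline overpressure [OR]: Relief train fails=not, HIPPS stage down=not, Relief train 2 inoperative=not, HIPPS stage 2 inoperative=not → no input occurs → does not occur.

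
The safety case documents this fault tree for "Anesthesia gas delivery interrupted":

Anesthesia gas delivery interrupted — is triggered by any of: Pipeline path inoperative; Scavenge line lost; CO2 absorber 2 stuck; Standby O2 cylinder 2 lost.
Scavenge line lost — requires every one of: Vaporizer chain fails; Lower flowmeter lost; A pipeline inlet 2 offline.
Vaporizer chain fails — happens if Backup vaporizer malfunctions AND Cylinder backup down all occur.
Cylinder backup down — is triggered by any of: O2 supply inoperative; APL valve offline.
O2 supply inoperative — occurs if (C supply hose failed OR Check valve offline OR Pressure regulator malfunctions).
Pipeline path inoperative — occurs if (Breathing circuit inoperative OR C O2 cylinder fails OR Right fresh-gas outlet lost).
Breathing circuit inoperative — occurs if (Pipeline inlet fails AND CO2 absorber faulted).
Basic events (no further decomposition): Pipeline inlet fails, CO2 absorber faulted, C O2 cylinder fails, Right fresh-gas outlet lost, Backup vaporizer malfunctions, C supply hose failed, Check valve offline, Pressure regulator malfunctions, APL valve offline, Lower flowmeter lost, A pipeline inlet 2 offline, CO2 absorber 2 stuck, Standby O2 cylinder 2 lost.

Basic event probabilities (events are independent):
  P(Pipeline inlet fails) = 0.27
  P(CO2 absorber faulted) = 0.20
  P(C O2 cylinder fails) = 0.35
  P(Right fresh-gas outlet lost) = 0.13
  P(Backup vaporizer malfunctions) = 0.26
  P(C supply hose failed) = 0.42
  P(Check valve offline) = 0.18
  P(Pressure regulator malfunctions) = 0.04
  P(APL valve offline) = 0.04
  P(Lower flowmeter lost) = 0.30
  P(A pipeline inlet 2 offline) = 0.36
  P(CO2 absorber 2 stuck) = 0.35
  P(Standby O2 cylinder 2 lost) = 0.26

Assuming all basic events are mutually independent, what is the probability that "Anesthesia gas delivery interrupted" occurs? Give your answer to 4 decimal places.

0.7467

P(Breathing circuit inoperative) [AND] = 0.27 × 0.20 = 0.054000
P(Pipeline path inoperative) [OR] = 1 − (1−0.054000) × (1−0.35) × (1−0.13) = 0.465037
P(O2 supply inoperative) [OR] = 1 − (1−0.42) × (1−0.18) × (1−0.04) = 0.543424
P(Cylinder backup down) [OR] = 1 − (1−0.543424) × (1−0.04) = 0.561687
P(Vaporizer chain fails) [AND] = 0.26 × 0.561687 = 0.146039
P(Scavenge line lost) [AND] = 0.146039 × 0.30 × 0.36 = 0.015772
P(Anesthesia gas delivery interrupted) [OR] = 1 − (1−0.465037) × (1−0.015772) × (1−0.35) × (1−0.26) = 0.746741
Rounded to 4 decimal places: P(Anesthesia gas delivery interrupted) ≈ 0.7467.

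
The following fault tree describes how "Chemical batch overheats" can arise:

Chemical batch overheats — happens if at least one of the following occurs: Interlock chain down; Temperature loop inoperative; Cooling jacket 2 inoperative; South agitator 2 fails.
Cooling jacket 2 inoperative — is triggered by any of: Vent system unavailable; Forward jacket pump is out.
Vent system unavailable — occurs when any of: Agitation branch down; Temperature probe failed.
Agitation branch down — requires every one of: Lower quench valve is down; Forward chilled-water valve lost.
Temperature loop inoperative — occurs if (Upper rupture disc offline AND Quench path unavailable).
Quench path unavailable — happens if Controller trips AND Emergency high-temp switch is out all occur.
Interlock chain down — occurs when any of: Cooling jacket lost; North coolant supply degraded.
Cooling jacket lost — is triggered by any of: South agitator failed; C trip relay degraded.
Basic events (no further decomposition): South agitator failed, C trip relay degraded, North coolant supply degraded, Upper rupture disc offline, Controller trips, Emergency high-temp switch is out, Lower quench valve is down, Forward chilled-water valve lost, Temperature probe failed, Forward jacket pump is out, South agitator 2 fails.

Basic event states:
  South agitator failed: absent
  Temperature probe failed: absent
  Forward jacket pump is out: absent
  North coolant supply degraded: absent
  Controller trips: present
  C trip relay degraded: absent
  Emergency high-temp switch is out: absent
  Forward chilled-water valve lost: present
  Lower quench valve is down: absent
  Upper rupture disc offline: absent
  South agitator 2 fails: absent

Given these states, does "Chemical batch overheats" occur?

No

Cooling jacket lost [OR]: South agitator failed=not, C trip relay degraded=not → no input occurs → does not occur.
Interlock chain down [OR]: Cooling jacket lost=not, North coolant supply degraded=not → no input occurs → does not occur.
Quench path unavailable [AND]: Controller trips=occurs, Emergency high-temp switch is out=not → not all inputs occur → does not occur.
Temperature loop inoperative [AND]: Upper rupture disc offline=not, Quench path unavailable=not → not all inputs occur → does not occur.
Agitation branch down [AND]: Lower quench valve is down=not, Forward chilled-water valve lost=occurs → not all inputs occur → does not occur.
Vent system unavailable [OR]: Agitation branch down=not, Temperature probe failed=not → no input occurs → does not occur.
Cooling jacket 2 inoperative [OR]: Vent system unavailable=not, Forward jacket pump is out=not → no input occurs → does not occur.
Chemical batch overheats [OR]: Interlock chain down=not, Temperature loop inoperative=not, Cooling jacket 2 inoperative=not, South agitator 2 fails=not → no input occurs → does not occur.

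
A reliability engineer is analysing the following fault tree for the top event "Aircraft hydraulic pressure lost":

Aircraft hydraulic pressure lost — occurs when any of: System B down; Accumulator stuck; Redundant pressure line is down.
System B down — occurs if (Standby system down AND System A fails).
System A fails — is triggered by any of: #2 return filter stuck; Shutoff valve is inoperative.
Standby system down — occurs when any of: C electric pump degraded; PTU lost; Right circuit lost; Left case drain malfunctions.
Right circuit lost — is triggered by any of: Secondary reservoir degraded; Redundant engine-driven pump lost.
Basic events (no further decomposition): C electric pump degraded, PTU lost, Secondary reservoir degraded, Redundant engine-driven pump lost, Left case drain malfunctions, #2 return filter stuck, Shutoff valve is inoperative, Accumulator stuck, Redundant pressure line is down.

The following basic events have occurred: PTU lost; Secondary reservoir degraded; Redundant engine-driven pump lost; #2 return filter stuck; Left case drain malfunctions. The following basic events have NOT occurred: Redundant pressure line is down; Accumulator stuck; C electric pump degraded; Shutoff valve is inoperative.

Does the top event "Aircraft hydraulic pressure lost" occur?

Right circuit lost [OR]: Secondary reservoir degraded=occurs, Redundant engine-driven pump lost=occurs → at least one input occurs → occurs.
Standby system down [OR]: C electric pump degraded=not, PTU lost=occurs, Right circuit lost=occurs, Left case drain malfunctions=occurs → at least one input occurs → occurs.
System A fails [OR]: #2 return filter stuck=occurs, Shutoff valve is inoperative=not → at least one input occurs → occurs.
System B down [AND]: Standby system down=occurs, System A fails=occurs → all inputs occur → occurs.
Aircraft hydraulic pressure lost [OR]: System B down=occurs, Accumulator stuck=not, Redundant pressure line is down=not → at least one input occurs → occurs.

Yes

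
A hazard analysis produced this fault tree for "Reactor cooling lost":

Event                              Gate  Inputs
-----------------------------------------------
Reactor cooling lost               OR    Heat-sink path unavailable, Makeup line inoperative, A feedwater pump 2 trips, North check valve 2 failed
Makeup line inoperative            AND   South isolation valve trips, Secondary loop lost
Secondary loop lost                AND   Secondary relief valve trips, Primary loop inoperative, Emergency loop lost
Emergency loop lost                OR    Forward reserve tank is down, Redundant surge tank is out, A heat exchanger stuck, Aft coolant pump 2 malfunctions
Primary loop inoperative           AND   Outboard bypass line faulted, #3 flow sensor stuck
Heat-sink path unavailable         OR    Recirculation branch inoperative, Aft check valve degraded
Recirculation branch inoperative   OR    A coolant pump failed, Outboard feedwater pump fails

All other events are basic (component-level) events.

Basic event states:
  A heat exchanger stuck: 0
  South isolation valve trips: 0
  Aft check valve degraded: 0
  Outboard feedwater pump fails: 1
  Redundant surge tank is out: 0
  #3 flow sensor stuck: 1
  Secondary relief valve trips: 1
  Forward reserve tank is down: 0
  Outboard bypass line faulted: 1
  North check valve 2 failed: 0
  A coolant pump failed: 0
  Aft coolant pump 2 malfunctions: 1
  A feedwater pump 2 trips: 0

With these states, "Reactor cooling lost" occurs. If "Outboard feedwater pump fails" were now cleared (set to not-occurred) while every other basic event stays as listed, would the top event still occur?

No

Counterfactual: set "Outboard feedwater pump fails" to not occurred.
Recirculation branch inoperative [OR]: A coolant pump failed=not, Outboard feedwater pump fails=not → no input occurs → does not occur.
Heat-sink path unavailable [OR]: Recirculation branch inoperative=not, Aft check valve degraded=not → no input occurs → does not occur.
Primary loop inoperative [AND]: Outboard bypass line faulted=occurs, #3 flow sensor stuck=occurs → all inputs occur → occurs.
Emergency loop lost [OR]: Forward reserve tank is down=not, Redundant surge tank is out=not, A heat exchanger stuck=not, Aft coolant pump 2 malfunctions=occurs → at least one input occurs → occurs.
Secondary loop lost [AND]: Secondary relief valve trips=occurs, Primary loop inoperative=occurs, Emergency loop lost=occurs → all inputs occur → occurs.
Makeup line inoperative [AND]: South isolation valve trips=not, Secondary loop lost=occurs → not all inputs occur → does not occur.
Reactor cooling lost [OR]: Heat-sink path unavailable=not, Makeup line inoperative=not, A feedwater pump 2 trips=not, North check valve 2 failed=not → no input occurs → does not occur.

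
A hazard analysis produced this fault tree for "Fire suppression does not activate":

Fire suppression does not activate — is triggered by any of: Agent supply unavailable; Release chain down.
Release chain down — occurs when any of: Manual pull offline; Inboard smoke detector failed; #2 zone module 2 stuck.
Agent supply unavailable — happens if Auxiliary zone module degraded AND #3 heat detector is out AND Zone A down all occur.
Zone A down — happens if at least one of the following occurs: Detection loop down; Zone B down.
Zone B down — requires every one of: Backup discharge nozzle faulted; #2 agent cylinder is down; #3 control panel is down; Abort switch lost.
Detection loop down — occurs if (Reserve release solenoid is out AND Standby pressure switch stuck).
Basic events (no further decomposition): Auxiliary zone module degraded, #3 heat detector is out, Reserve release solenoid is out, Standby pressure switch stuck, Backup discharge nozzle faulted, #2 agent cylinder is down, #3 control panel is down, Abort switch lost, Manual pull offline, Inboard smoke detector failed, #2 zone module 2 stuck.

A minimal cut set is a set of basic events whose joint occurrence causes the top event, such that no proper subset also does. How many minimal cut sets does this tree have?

5

Detection loop down [AND]: one cut set from each child combined → 1 × 1 = 1 cut set(s).
Zone B down [AND]: one cut set from each child combined → 1 × 1 × 1 × 1 = 1 cut set(s).
Zone A down [OR]: union of children's cut sets → 2 cut set(s).
Agent supply unavailable [AND]: one cut set from each child combined → 1 × 1 × 2 = 2 cut set(s).
Release chain down [OR]: union of children's cut sets → 3 cut set(s).
Fire suppression does not activate [OR]: union of children's cut sets → 5 cut set(s).
Minimal cut sets: {#3 heat detector is out, Auxiliary zone module degraded, Reserve release solenoid is out, Standby pressure switch stuck}; {#2 agent cylinder is down, #3 control panel is down, #3 heat detector is out, Abort switch lost, Auxiliary zone module degraded, Backup discharge nozzle faulted}; {Manual pull offline}; {Inboard smoke detector failed}; {#2 zone module 2 stuck}.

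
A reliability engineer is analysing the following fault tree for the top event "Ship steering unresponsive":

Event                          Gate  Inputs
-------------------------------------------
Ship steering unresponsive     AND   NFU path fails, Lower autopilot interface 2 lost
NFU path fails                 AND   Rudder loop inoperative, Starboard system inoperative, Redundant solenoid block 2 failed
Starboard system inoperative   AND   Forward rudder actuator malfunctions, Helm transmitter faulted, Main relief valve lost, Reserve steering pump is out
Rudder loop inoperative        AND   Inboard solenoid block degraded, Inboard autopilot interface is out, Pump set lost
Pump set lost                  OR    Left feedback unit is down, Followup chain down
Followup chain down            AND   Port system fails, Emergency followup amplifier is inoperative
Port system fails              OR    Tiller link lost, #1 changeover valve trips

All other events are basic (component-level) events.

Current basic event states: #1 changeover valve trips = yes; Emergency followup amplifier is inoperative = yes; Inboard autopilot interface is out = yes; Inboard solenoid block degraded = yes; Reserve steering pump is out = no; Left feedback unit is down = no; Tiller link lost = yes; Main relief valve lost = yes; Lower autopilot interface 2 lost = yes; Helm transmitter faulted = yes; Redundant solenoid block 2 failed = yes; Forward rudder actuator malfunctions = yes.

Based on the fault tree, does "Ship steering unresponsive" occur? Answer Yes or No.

Port system fails [OR]: Tiller link lost=occurs, #1 changeover valve trips=occurs → at least one input occurs → occurs.
Followup chain down [AND]: Port system fails=occurs, Emergency followup amplifier is inoperative=occurs → all inputs occur → occurs.
Pump set lost [OR]: Left feedback unit is down=not, Followup chain down=occurs → at least one input occurs → occurs.
Rudder loop inoperative [AND]: Inboard solenoid block degraded=occurs, Inboard autopilot interface is out=occurs, Pump set lost=occurs → all inputs occur → occurs.
Starboard system inoperative [AND]: Forward rudder actuator malfunctions=occurs, Helm transmitter faulted=occurs, Main relief valve lost=occurs, Reserve steering pump is out=not → not all inputs occur → does not occur.
NFU path fails [AND]: Rudder loop inoperative=occurs, Starboard system inoperative=not, Redundant solenoid block 2 failed=occurs → not all inputs occur → does not occur.
Ship steering unresponsive [AND]: NFU path fails=not, Lower autopilot interface 2 lost=occurs → not all inputs occur → does not occur.

No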